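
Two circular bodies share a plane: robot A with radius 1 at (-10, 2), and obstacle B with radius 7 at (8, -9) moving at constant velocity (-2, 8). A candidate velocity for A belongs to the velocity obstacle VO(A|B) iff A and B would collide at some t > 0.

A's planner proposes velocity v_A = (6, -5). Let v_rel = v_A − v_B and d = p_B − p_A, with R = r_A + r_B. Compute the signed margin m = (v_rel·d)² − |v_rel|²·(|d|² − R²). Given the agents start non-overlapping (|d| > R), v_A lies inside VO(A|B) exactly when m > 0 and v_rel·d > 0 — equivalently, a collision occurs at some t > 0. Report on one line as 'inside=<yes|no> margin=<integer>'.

d = (18, -11),  |d|² = 445;  R = 1+7 = 8,  c = 445−8² = 381
v_rel = (8, -13),  |v_rel|² = 233;  v_rel·d = (8)·(18) + (-13)·(-11) = 287
233·t² − 574·t + 381 = 0  ⇒  m = 287² − 233·381 = -6404
m = -6404 < 0,  v_rel·d = 287 > 0  ⇒  outside

inside=no margin=-6404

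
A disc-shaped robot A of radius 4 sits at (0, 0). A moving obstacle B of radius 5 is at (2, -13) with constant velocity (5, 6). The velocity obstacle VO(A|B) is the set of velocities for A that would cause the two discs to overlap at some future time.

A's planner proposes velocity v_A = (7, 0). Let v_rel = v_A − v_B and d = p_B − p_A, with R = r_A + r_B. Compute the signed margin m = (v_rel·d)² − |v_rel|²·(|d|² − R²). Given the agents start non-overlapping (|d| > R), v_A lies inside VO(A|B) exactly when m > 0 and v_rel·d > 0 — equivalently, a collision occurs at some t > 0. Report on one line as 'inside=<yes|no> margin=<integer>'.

d = (2, -13),  |d|² = 173;  R = 4+5 = 9,  c = 173−9² = 92
v_rel = (2, -6),  |v_rel|² = 40;  v_rel·d = (2)·(2) + (-6)·(-13) = 82
40·t² − 164·t + 92 = 0  ⇒  m = 82² − 40·92 = 3044
m = 3044 > 0,  v_rel·d = 82 > 0  ⇒  inside

inside=yes margin=3044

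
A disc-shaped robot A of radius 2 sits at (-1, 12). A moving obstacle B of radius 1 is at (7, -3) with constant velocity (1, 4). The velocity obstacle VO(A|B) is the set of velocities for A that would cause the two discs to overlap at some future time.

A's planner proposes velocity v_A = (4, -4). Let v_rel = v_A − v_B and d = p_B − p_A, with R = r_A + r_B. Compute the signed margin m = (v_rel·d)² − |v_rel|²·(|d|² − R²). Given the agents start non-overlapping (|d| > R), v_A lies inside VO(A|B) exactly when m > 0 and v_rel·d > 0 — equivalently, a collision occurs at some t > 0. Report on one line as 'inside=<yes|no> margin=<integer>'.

d = (8, -15),  |d|² = 289;  R = 2+1 = 3,  c = 289−3² = 280
v_rel = (3, -8),  |v_rel|² = 73;  v_rel·d = (3)·(8) + (-8)·(-15) = 144
73·t² − 288·t + 280 = 0  ⇒  m = 144² − 73·280 = 296
m = 296 > 0,  v_rel·d = 144 > 0  ⇒  inside

inside=yes margin=296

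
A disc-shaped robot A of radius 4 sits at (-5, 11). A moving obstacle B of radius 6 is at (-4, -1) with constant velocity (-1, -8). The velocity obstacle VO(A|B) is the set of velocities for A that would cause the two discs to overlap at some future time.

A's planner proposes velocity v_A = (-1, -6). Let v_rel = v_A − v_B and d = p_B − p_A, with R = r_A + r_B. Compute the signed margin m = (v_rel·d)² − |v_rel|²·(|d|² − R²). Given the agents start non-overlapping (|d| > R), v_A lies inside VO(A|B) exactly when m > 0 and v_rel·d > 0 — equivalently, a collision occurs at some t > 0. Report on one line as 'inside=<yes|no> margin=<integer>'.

d = (1, -12),  |d|² = 145;  R = 4+6 = 10,  c = 145−10² = 45
v_rel = (0, 2),  |v_rel|² = 4;  v_rel·d = (0)·(1) + (2)·(-12) = -24
4·t² + 48·t + 45 = 0  ⇒  m = (-24)² − 4·45 = 396
m = 396 > 0,  v_rel·d = -24 < 0  ⇒  outside

inside=no margin=396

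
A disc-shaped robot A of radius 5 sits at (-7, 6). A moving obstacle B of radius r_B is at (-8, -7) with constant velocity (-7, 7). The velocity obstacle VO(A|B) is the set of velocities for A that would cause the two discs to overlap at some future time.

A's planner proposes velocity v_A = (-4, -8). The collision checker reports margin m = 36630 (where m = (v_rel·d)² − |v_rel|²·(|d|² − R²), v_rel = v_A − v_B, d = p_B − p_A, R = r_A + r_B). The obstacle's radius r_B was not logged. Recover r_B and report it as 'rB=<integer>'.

m = 36630
d = (-1, -13);  v_rel = (3, -15),  |v_rel|² = 234
v_rel×d = (3)·(-13) − (-15)·(-1) = -54
since m = R²·234 − (-54)²:  R² = (2916 + 36630) / 234 = 169
R = √169 = 13  ⇒  r_B = 13 − 5 = 8

rB=8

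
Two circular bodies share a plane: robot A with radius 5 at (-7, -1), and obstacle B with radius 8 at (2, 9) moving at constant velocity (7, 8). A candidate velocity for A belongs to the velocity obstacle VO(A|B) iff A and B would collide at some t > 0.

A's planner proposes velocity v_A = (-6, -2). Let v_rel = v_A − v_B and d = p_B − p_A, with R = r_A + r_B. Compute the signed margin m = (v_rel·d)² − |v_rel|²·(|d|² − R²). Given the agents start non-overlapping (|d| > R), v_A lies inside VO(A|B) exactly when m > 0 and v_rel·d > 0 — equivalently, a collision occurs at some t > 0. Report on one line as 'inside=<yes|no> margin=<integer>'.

d = (9, 10),  |d|² = 181;  R = 5+8 = 13,  c = 181−13² = 12
v_rel = (-13, -10),  |v_rel|² = 269;  v_rel·d = (-13)·(9) + (-10)·(10) = -217
269·t² + 434·t + 12 = 0  ⇒  m = (-217)² − 269·12 = 43861
m = 43861 > 0,  v_rel·d = -217 < 0  ⇒  outside

inside=no margin=43861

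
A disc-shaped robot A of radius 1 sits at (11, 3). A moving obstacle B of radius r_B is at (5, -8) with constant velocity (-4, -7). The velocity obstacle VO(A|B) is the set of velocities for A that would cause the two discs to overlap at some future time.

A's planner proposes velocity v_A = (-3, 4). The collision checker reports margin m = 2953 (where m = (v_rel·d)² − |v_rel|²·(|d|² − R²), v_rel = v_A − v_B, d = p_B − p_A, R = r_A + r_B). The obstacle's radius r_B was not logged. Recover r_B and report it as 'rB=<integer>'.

m = 2953
d = (-6, -11);  v_rel = (1, 11),  |v_rel|² = 122
v_rel×d = (1)·(-11) − (11)·(-6) = 55
since m = R²·122 − 55²:  R² = (3025 + 2953) / 122 = 49
R = √49 = 7  ⇒  r_B = 7 − 1 = 6

rB=6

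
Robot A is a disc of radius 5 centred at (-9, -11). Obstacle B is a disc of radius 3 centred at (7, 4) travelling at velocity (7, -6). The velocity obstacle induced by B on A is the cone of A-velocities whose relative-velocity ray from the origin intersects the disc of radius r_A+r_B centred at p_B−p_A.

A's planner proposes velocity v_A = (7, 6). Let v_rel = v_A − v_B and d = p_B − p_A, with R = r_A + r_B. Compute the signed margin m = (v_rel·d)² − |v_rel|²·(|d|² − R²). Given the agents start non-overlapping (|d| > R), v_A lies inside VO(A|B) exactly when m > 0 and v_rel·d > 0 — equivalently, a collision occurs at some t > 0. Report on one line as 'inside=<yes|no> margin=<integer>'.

d = (16, 15),  |d|² = 481;  R = 5+3 = 8,  c = 481−8² = 417
v_rel = (0, 12),  |v_rel|² = 144;  v_rel·d = (0)·(16) + (12)·(15) = 180
144·t² − 360·t + 417 = 0  ⇒  m = 180² − 144·417 = -27648
m = -27648 < 0,  v_rel·d = 180 > 0  ⇒  outside

inside=no margin=-27648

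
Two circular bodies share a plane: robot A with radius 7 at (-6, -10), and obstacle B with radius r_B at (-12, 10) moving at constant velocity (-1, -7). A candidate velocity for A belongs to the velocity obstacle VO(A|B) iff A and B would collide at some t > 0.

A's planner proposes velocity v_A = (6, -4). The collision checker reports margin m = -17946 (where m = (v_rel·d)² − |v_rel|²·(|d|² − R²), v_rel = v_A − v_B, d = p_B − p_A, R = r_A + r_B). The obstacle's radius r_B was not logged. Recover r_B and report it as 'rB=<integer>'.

m = -17946
d = (-6, 20);  v_rel = (7, 3),  |v_rel|² = 58
v_rel×d = (7)·(20) − (3)·(-6) = 158
since m = R²·58 − 158²:  R² = (24964 + -17946) / 58 = 121
R = √121 = 11  ⇒  r_B = 11 − 7 = 4

rB=4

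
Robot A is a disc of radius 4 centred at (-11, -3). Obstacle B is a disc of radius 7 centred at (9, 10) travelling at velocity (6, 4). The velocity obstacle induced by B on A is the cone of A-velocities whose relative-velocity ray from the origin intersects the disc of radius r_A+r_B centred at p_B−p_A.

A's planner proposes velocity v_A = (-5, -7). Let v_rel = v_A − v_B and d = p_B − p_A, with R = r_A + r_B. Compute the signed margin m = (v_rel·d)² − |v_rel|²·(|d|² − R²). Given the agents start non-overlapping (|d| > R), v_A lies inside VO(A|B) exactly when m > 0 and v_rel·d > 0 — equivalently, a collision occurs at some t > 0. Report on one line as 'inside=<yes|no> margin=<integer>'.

d = (20, 13),  |d|² = 569;  R = 4+7 = 11,  c = 569−11² = 448
v_rel = (-11, -11),  |v_rel|² = 242;  v_rel·d = (-11)·(20) + (-11)·(13) = -363
242·t² + 726·t + 448 = 0  ⇒  m = (-363)² − 242·448 = 23353
m = 23353 > 0,  v_rel·d = -363 < 0  ⇒  outside

inside=no margin=23353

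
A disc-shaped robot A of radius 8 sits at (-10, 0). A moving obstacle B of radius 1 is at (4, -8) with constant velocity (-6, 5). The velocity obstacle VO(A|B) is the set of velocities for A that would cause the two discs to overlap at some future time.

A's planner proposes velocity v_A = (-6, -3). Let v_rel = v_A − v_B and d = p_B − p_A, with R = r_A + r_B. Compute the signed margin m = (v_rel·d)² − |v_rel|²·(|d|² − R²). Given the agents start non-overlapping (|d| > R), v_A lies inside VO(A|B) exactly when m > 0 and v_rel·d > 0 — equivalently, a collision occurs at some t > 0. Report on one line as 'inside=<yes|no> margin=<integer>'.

d = (14, -8),  |d|² = 260;  R = 8+1 = 9,  c = 260−9² = 179
v_rel = (0, -8),  |v_rel|² = 64;  v_rel·d = (0)·(14) + (-8)·(-8) = 64
64·t² − 128·t + 179 = 0  ⇒  m = 64² − 64·179 = -7360
m = -7360 < 0,  v_rel·d = 64 > 0  ⇒  outside

inside=no margin=-7360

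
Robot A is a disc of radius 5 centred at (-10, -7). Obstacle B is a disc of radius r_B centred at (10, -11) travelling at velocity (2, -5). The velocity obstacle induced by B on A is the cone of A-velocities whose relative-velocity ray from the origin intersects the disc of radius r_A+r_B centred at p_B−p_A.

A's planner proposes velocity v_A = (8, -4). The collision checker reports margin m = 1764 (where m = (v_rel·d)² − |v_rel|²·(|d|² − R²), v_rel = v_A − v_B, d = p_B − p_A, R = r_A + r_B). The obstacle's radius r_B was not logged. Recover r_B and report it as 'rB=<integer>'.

m = 1764
d = (20, -4);  v_rel = (6, 1),  |v_rel|² = 37
v_rel×d = (6)·(-4) − (1)·(20) = -44
since m = R²·37 − (-44)²:  R² = (1936 + 1764) / 37 = 100
R = √100 = 10  ⇒  r_B = 10 − 5 = 5

rB=5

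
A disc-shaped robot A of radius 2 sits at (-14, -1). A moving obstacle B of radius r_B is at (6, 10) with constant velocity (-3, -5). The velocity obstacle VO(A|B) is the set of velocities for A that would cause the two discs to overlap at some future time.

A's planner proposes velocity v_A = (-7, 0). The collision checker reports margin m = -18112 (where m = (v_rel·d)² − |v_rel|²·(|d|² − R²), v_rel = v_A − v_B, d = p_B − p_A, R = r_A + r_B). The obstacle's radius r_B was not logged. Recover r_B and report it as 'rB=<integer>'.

m = -18112
d = (20, 11);  v_rel = (-4, 5),  |v_rel|² = 41
v_rel×d = (-4)·(11) − (5)·(20) = -144
since m = R²·41 − (-144)²:  R² = (20736 + -18112) / 41 = 64
R = √64 = 8  ⇒  r_B = 8 − 2 = 6

rB=6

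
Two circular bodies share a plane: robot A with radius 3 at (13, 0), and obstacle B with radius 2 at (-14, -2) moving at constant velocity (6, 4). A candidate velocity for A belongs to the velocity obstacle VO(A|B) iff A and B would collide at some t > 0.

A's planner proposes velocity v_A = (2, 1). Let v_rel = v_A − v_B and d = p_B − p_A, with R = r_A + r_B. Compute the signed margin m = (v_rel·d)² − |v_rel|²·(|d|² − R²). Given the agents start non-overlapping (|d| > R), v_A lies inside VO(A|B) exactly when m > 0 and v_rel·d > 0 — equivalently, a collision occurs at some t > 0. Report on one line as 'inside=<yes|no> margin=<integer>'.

d = (-27, -2),  |d|² = 733;  R = 3+2 = 5,  c = 733−5² = 708
v_rel = (-4, -3),  |v_rel|² = 25;  v_rel·d = (-4)·(-27) + (-3)·(-2) = 114
25·t² − 228·t + 708 = 0  ⇒  m = 114² − 25·708 = -4704
m = -4704 < 0,  v_rel·d = 114 > 0  ⇒  outside

inside=no margin=-4704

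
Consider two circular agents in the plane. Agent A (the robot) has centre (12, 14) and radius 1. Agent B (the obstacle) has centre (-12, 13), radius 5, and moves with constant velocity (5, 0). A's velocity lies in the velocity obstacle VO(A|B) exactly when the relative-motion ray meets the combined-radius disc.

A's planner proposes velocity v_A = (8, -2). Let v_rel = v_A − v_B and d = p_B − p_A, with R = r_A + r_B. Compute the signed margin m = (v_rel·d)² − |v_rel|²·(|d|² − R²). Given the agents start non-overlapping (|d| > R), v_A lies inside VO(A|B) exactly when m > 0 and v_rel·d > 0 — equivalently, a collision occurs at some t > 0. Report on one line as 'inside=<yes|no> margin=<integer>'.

d = (-24, -1),  |d|² = 577;  R = 1+5 = 6,  c = 577−6² = 541
v_rel = (3, -2),  |v_rel|² = 13;  v_rel·d = (3)·(-24) + (-2)·(-1) = -70
13·t² + 140·t + 541 = 0  ⇒  m = (-70)² − 13·541 = -2133
m = -2133 < 0,  v_rel·d = -70 < 0  ⇒  outside

inside=no margin=-2133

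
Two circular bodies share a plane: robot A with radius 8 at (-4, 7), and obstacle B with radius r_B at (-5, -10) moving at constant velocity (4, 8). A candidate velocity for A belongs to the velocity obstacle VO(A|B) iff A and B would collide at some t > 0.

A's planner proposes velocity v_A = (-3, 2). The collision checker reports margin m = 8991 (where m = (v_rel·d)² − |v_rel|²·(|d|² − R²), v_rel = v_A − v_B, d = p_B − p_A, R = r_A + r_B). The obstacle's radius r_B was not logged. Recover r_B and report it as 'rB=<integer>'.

m = 8991
d = (-1, -17);  v_rel = (-7, -6),  |v_rel|² = 85
v_rel×d = (-7)·(-17) − (-6)·(-1) = 113
since m = R²·85 − 113²:  R² = (12769 + 8991) / 85 = 256
R = √256 = 16  ⇒  r_B = 16 − 8 = 8

rB=8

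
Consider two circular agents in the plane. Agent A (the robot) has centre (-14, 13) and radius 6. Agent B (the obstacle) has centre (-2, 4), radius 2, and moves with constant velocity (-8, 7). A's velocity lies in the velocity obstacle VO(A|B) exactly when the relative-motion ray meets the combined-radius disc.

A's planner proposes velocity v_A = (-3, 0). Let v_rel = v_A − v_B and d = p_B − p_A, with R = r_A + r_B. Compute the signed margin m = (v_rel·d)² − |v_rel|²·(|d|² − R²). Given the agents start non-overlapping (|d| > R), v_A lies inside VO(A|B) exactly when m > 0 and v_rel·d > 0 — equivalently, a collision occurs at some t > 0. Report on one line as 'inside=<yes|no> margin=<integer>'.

d = (12, -9),  |d|² = 225;  R = 6+2 = 8,  c = 225−8² = 161
v_rel = (5, -7),  |v_rel|² = 74;  v_rel·d = (5)·(12) + (-7)·(-9) = 123
74·t² − 246·t + 161 = 0  ⇒  m = 123² − 74·161 = 3215
m = 3215 > 0,  v_rel·d = 123 > 0  ⇒  inside

inside=yes margin=3215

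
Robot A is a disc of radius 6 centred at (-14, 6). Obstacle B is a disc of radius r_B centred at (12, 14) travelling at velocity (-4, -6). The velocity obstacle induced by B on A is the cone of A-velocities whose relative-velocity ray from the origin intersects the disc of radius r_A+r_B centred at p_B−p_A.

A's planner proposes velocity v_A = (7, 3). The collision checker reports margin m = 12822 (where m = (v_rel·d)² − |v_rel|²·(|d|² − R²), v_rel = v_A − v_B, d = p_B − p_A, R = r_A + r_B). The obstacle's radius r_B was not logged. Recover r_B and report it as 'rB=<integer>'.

m = 12822
d = (26, 8);  v_rel = (11, 9),  |v_rel|² = 202
v_rel×d = (11)·(8) − (9)·(26) = -146
since m = R²·202 − (-146)²:  R² = (21316 + 12822) / 202 = 169
R = √169 = 13  ⇒  r_B = 13 − 6 = 7

rB=7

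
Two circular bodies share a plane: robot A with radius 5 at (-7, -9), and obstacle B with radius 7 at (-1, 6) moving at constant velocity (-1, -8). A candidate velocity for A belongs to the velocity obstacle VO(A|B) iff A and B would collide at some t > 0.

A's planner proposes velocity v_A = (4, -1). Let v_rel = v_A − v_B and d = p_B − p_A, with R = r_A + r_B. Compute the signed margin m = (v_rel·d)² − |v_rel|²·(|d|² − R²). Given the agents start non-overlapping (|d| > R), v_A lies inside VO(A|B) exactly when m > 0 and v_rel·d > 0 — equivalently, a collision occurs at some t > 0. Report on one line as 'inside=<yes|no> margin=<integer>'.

d = (6, 15),  |d|² = 261;  R = 5+7 = 12,  c = 261−12² = 117
v_rel = (5, 7),  |v_rel|² = 74;  v_rel·d = (5)·(6) + (7)·(15) = 135
74·t² − 270·t + 117 = 0  ⇒  m = 135² − 74·117 = 9567
m = 9567 > 0,  v_rel·d = 135 > 0  ⇒  inside

inside=yes margin=9567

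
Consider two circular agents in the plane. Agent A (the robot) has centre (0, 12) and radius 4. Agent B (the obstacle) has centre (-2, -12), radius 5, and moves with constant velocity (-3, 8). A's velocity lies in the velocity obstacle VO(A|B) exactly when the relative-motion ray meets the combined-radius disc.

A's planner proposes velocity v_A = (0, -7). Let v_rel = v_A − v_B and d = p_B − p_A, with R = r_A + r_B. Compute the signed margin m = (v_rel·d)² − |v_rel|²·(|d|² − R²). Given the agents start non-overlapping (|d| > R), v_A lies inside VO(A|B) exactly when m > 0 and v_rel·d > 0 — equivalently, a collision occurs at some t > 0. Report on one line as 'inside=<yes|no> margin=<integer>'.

d = (-2, -24),  |d|² = 580;  R = 4+5 = 9,  c = 580−9² = 499
v_rel = (3, -15),  |v_rel|² = 234;  v_rel·d = (3)·(-2) + (-15)·(-24) = 354
234·t² − 708·t + 499 = 0  ⇒  m = 354² − 234·499 = 8550
m = 8550 > 0,  v_rel·d = 354 > 0  ⇒  inside

inside=yes margin=8550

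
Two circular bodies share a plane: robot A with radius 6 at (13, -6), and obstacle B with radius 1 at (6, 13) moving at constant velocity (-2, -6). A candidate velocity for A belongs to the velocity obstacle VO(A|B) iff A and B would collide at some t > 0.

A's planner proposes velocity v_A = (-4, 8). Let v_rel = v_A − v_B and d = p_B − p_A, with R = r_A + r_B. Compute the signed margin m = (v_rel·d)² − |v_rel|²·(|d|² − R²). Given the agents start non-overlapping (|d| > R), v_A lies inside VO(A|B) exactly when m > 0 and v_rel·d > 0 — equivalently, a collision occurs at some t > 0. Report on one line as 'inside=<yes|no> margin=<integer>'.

d = (-7, 19),  |d|² = 410;  R = 6+1 = 7,  c = 410−7² = 361
v_rel = (-2, 14),  |v_rel|² = 200;  v_rel·d = (-2)·(-7) + (14)·(19) = 280
200·t² − 560·t + 361 = 0  ⇒  m = 280² − 200·361 = 6200
m = 6200 > 0,  v_rel·d = 280 > 0  ⇒  inside

inside=yes margin=6200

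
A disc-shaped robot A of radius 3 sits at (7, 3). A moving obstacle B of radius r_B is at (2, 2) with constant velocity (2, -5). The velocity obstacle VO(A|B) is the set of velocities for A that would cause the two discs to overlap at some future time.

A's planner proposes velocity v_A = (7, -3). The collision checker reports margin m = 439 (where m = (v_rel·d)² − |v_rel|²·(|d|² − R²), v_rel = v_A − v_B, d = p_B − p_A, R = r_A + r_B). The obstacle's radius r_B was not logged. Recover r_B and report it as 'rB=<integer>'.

m = 439
d = (-5, -1);  v_rel = (5, 2),  |v_rel|² = 29
v_rel×d = (5)·(-1) − (2)·(-5) = 5
since m = R²·29 − 5²:  R² = (25 + 439) / 29 = 16
R = √16 = 4  ⇒  r_B = 4 − 3 = 1

rB=1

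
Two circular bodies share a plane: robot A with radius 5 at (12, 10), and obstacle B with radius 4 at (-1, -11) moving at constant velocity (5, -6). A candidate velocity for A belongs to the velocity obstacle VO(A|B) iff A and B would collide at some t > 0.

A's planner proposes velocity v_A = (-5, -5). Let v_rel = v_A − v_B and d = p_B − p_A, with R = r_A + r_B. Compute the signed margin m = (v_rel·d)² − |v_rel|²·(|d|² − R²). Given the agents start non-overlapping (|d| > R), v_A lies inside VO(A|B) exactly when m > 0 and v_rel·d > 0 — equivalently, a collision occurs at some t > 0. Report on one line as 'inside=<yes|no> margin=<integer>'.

d = (-13, -21),  |d|² = 610;  R = 5+4 = 9,  c = 610−9² = 529
v_rel = (-10, 1),  |v_rel|² = 101;  v_rel·d = (-10)·(-13) + (1)·(-21) = 109
101·t² − 218·t + 529 = 0  ⇒  m = 109² − 101·529 = -41548
m = -41548 < 0,  v_rel·d = 109 > 0  ⇒  outside

inside=no margin=-41548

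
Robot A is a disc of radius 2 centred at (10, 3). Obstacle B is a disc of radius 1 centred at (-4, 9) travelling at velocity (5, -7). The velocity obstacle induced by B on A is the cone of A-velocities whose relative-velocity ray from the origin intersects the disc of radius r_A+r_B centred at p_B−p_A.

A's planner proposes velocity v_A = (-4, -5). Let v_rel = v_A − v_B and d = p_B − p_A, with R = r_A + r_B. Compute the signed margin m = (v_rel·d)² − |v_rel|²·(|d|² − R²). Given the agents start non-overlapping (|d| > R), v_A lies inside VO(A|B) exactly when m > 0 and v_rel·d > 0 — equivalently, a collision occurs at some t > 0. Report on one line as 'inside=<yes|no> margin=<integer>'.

d = (-14, 6),  |d|² = 232;  R = 2+1 = 3,  c = 232−3² = 223
v_rel = (-9, 2),  |v_rel|² = 85;  v_rel·d = (-9)·(-14) + (2)·(6) = 138
85·t² − 276·t + 223 = 0  ⇒  m = 138² − 85·223 = 89
m = 89 > 0,  v_rel·d = 138 > 0  ⇒  inside

inside=yes margin=89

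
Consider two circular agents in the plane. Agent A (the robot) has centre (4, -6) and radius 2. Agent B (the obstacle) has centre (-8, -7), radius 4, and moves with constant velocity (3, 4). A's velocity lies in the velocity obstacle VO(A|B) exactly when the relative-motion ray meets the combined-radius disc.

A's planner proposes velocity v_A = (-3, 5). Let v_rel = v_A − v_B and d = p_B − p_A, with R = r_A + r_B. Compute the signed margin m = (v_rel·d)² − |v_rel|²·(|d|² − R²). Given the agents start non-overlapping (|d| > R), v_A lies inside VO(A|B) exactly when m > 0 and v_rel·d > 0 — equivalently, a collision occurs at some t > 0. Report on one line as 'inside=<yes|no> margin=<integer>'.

d = (-12, -1),  |d|² = 145;  R = 2+4 = 6,  c = 145−6² = 109
v_rel = (-6, 1),  |v_rel|² = 37;  v_rel·d = (-6)·(-12) + (1)·(-1) = 71
37·t² − 142·t + 109 = 0  ⇒  m = 71² − 37·109 = 1008
m = 1008 > 0,  v_rel·d = 71 > 0  ⇒  inside

inside=yes margin=1008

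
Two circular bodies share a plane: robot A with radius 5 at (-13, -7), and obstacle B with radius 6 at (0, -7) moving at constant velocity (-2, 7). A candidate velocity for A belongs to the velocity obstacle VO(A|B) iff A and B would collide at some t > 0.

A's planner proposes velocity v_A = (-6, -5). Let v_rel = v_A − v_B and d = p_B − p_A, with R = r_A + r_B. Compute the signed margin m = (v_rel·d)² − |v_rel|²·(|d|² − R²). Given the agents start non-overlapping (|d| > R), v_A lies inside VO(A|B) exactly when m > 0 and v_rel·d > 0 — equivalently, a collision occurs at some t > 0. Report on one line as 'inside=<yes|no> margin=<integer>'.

d = (13, 0),  |d|² = 169;  R = 5+6 = 11,  c = 169−11² = 48
v_rel = (-4, -12),  |v_rel|² = 160;  v_rel·d = (-4)·(13) + (-12)·(0) = -52
160·t² + 104·t + 48 = 0  ⇒  m = (-52)² − 160·48 = -4976
m = -4976 < 0,  v_rel·d = -52 < 0  ⇒  outside

inside=no margin=-4976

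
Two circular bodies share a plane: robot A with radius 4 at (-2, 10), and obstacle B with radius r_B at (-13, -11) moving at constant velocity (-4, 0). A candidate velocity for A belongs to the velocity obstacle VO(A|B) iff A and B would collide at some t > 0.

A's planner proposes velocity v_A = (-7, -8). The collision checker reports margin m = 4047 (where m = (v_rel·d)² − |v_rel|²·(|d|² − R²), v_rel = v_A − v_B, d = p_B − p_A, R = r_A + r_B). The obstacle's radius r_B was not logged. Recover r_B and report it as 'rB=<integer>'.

m = 4047
d = (-11, -21);  v_rel = (-3, -8),  |v_rel|² = 73
v_rel×d = (-3)·(-21) − (-8)·(-11) = -25
since m = R²·73 − (-25)²:  R² = (625 + 4047) / 73 = 64
R = √64 = 8  ⇒  r_B = 8 − 4 = 4

rB=4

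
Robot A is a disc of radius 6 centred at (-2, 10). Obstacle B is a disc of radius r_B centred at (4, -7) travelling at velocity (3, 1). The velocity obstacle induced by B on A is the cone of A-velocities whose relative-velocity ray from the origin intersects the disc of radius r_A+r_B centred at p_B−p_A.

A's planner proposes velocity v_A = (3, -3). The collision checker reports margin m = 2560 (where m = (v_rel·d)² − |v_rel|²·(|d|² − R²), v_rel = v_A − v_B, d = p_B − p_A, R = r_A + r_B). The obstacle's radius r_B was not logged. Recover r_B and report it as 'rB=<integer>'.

m = 2560
d = (6, -17);  v_rel = (0, -4),  |v_rel|² = 16
v_rel×d = (0)·(-17) − (-4)·(6) = 24
since m = R²·16 − 24²:  R² = (576 + 2560) / 16 = 196
R = √196 = 14  ⇒  r_B = 14 − 6 = 8

rB=8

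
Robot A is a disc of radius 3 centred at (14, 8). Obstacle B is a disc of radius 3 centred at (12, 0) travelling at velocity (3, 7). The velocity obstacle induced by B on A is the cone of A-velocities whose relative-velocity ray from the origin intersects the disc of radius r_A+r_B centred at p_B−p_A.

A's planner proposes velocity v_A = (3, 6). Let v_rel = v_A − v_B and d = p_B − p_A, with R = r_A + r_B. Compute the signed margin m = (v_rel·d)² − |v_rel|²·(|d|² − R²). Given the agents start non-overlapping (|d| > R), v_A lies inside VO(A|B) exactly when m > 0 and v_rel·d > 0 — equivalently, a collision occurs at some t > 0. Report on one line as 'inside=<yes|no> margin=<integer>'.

d = (-2, -8),  |d|² = 68;  R = 3+3 = 6,  c = 68−6² = 32
v_rel = (0, -1),  |v_rel|² = 1;  v_rel·d = (0)·(-2) + (-1)·(-8) = 8
1·t² − 16·t + 32 = 0  ⇒  m = 8² − 1·32 = 32
m = 32 > 0,  v_rel·d = 8 > 0  ⇒  inside

inside=yes margin=32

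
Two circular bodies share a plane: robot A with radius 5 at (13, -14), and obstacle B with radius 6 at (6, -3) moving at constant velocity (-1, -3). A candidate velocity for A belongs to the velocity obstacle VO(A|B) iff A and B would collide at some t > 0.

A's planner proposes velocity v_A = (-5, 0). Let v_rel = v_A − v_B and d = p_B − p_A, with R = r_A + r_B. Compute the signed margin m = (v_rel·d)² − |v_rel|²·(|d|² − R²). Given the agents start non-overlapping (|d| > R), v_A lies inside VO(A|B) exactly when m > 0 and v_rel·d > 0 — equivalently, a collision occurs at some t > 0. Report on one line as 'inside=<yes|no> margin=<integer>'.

d = (-7, 11),  |d|² = 170;  R = 5+6 = 11,  c = 170−11² = 49
v_rel = (-4, 3),  |v_rel|² = 25;  v_rel·d = (-4)·(-7) + (3)·(11) = 61
25·t² − 122·t + 49 = 0  ⇒  m = 61² − 25·49 = 2496
m = 2496 > 0,  v_rel·d = 61 > 0  ⇒  inside

inside=yes margin=2496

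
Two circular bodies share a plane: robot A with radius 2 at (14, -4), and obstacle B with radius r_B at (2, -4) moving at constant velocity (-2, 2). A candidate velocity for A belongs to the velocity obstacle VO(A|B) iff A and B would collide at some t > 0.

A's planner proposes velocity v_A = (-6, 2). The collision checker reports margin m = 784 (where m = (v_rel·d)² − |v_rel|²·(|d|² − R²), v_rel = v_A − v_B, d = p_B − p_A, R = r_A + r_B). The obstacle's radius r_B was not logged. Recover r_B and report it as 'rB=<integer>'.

m = 784
d = (-12, 0);  v_rel = (-4, 0),  |v_rel|² = 16
v_rel×d = (-4)·(0) − (0)·(-12) = 0
since m = R²·16 − 0²:  R² = (0 + 784) / 16 = 49
R = √49 = 7  ⇒  r_B = 7 − 2 = 5

rB=5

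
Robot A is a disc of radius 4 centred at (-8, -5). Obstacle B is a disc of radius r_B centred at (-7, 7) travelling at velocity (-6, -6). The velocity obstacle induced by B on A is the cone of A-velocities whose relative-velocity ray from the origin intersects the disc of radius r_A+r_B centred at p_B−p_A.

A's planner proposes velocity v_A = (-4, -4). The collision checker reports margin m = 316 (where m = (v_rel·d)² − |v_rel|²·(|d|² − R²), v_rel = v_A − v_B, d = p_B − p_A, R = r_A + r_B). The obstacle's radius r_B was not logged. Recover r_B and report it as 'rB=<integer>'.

m = 316
d = (1, 12);  v_rel = (2, 2),  |v_rel|² = 8
v_rel×d = (2)·(12) − (2)·(1) = 22
since m = R²·8 − 22²:  R² = (484 + 316) / 8 = 100
R = √100 = 10  ⇒  r_B = 10 − 4 = 6

rB=6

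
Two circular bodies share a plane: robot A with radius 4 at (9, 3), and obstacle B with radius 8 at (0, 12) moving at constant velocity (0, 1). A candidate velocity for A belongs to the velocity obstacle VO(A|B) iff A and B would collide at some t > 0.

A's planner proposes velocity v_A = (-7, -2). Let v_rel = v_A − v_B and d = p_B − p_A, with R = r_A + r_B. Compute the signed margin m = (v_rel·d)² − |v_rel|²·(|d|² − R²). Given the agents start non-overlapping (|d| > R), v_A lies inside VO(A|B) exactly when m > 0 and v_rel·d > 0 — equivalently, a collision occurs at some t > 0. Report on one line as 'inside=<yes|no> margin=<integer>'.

d = (-9, 9),  |d|² = 162;  R = 4+8 = 12,  c = 162−12² = 18
v_rel = (-7, -3),  |v_rel|² = 58;  v_rel·d = (-7)·(-9) + (-3)·(9) = 36
58·t² − 72·t + 18 = 0  ⇒  m = 36² − 58·18 = 252
m = 252 > 0,  v_rel·d = 36 > 0  ⇒  inside

inside=yes margin=252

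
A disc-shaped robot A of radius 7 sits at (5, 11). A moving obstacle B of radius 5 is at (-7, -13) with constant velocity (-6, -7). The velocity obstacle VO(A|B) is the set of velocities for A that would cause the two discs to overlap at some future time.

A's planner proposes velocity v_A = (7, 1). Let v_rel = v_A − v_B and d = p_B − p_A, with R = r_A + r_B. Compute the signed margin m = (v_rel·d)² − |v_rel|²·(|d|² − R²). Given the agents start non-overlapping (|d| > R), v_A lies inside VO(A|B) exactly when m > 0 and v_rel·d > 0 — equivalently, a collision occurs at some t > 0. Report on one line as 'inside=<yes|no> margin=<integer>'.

d = (-12, -24),  |d|² = 720;  R = 7+5 = 12,  c = 720−12² = 576
v_rel = (13, 8),  |v_rel|² = 233;  v_rel·d = (13)·(-12) + (8)·(-24) = -348
233·t² + 696·t + 576 = 0  ⇒  m = (-348)² − 233·576 = -13104
m = -13104 < 0,  v_rel·d = -348 < 0  ⇒  outside

inside=no margin=-13104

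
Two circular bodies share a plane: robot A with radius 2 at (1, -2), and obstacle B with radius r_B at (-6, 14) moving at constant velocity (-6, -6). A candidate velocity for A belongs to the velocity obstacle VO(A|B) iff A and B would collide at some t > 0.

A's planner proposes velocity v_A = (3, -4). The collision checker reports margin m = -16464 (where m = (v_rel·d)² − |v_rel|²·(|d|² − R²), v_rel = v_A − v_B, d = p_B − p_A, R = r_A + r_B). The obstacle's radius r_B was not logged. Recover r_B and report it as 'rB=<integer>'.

m = -16464
d = (-7, 16);  v_rel = (9, 2),  |v_rel|² = 85
v_rel×d = (9)·(16) − (2)·(-7) = 158
since m = R²·85 − 158²:  R² = (24964 + -16464) / 85 = 100
R = √100 = 10  ⇒  r_B = 10 − 2 = 8

rB=8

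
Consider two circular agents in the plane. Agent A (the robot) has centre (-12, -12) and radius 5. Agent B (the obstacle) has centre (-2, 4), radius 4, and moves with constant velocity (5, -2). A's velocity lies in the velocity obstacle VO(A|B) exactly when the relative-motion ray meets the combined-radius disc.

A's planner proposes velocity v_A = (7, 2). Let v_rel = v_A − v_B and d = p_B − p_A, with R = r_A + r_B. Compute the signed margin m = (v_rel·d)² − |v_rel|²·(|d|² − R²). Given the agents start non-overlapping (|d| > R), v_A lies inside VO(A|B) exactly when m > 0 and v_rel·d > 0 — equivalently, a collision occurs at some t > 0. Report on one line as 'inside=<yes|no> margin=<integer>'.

d = (10, 16),  |d|² = 356;  R = 5+4 = 9,  c = 356−9² = 275
v_rel = (2, 4),  |v_rel|² = 20;  v_rel·d = (2)·(10) + (4)·(16) = 84
20·t² − 168·t + 275 = 0  ⇒  m = 84² − 20·275 = 1556
m = 1556 > 0,  v_rel·d = 84 > 0  ⇒  inside

inside=yes margin=1556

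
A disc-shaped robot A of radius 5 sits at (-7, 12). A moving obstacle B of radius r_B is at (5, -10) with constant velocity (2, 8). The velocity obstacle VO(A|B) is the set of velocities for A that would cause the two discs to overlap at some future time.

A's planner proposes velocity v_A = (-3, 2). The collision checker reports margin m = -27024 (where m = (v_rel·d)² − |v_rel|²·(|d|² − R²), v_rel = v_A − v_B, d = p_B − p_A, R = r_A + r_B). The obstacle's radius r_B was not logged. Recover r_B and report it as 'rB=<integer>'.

m = -27024
d = (12, -22);  v_rel = (-5, -6),  |v_rel|² = 61
v_rel×d = (-5)·(-22) − (-6)·(12) = 182
since m = R²·61 − 182²:  R² = (33124 + -27024) / 61 = 100
R = √100 = 10  ⇒  r_B = 10 − 5 = 5

rB=5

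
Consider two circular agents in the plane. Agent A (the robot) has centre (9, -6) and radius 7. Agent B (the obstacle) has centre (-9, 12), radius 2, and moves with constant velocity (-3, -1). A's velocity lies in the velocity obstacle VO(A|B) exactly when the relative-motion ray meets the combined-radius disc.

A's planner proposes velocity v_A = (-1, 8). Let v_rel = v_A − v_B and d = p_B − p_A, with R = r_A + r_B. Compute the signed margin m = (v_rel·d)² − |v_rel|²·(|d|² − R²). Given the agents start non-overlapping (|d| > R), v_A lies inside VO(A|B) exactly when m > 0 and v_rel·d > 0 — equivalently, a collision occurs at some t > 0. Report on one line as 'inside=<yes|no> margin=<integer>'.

d = (-18, 18),  |d|² = 648;  R = 7+2 = 9,  c = 648−9² = 567
v_rel = (2, 9),  |v_rel|² = 85;  v_rel·d = (2)·(-18) + (9)·(18) = 126
85·t² − 252·t + 567 = 0  ⇒  m = 126² − 85·567 = -32319
m = -32319 < 0,  v_rel·d = 126 > 0  ⇒  outside

inside=no margin=-32319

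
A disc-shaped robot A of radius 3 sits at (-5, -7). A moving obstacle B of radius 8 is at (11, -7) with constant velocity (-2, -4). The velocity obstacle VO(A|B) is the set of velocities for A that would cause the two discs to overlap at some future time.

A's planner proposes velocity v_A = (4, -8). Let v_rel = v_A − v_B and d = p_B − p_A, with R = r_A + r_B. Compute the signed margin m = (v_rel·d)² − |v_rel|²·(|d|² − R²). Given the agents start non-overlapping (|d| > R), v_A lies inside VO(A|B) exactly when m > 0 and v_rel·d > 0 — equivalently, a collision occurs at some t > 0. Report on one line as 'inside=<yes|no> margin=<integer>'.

d = (16, 0),  |d|² = 256;  R = 3+8 = 11,  c = 256−11² = 135
v_rel = (6, -4),  |v_rel|² = 52;  v_rel·d = (6)·(16) + (-4)·(0) = 96
52·t² − 192·t + 135 = 0  ⇒  m = 96² − 52·135 = 2196
m = 2196 > 0,  v_rel·d = 96 > 0  ⇒  inside

inside=yes margin=2196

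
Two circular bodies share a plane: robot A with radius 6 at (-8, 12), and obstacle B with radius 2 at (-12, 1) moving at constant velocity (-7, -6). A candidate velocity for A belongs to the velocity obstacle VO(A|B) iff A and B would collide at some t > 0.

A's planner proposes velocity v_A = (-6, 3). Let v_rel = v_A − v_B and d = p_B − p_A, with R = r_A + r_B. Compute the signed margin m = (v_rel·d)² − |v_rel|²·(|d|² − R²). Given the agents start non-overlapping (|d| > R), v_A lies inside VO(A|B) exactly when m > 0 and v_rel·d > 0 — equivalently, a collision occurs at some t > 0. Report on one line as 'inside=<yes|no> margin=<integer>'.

d = (-4, -11),  |d|² = 137;  R = 6+2 = 8,  c = 137−8² = 73
v_rel = (1, 9),  |v_rel|² = 82;  v_rel·d = (1)·(-4) + (9)·(-11) = -103
82·t² + 206·t + 73 = 0  ⇒  m = (-103)² − 82·73 = 4623
m = 4623 > 0,  v_rel·d = -103 < 0  ⇒  outside

inside=no margin=4623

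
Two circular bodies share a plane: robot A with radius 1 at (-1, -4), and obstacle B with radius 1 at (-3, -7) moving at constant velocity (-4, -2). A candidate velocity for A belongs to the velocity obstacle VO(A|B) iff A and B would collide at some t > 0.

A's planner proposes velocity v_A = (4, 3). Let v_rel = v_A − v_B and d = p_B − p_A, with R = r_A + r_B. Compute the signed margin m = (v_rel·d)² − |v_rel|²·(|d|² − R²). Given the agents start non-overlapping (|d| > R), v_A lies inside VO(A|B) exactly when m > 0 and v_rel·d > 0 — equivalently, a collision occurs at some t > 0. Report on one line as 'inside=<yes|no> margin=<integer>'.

d = (-2, -3),  |d|² = 13;  R = 1+1 = 2,  c = 13−2² = 9
v_rel = (8, 5),  |v_rel|² = 89;  v_rel·d = (8)·(-2) + (5)·(-3) = -31
89·t² + 62·t + 9 = 0  ⇒  m = (-31)² − 89·9 = 160
m = 160 > 0,  v_rel·d = -31 < 0  ⇒  outside

inside=no margin=160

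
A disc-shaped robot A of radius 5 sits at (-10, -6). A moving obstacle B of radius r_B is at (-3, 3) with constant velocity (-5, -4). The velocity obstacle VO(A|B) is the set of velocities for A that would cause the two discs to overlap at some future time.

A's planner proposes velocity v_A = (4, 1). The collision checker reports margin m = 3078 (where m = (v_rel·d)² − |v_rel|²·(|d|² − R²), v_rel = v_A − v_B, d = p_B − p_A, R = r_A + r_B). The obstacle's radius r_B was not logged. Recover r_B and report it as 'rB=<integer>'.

m = 3078
d = (7, 9);  v_rel = (9, 5),  |v_rel|² = 106
v_rel×d = (9)·(9) − (5)·(7) = 46
since m = R²·106 − 46²:  R² = (2116 + 3078) / 106 = 49
R = √49 = 7  ⇒  r_B = 7 − 5 = 2

rB=2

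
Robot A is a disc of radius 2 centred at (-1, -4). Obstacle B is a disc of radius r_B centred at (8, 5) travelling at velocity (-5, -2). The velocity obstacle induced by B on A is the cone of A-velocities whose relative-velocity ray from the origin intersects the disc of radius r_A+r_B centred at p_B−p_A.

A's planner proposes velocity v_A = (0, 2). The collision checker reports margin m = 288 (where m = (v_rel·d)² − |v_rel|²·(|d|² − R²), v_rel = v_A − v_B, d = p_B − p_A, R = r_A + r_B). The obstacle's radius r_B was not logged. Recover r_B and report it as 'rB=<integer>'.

m = 288
d = (9, 9);  v_rel = (5, 4),  |v_rel|² = 41
v_rel×d = (5)·(9) − (4)·(9) = 9
since m = R²·41 − 9²:  R² = (81 + 288) / 41 = 9
R = √9 = 3  ⇒  r_B = 3 − 2 = 1

rB=1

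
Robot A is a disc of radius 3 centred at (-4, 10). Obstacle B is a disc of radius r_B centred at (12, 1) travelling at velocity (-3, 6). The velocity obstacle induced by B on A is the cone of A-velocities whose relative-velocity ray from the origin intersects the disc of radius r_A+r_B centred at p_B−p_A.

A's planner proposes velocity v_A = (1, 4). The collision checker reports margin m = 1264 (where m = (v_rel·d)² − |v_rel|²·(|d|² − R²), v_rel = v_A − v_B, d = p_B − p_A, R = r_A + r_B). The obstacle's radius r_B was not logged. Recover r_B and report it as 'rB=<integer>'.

m = 1264
d = (16, -9);  v_rel = (4, -2),  |v_rel|² = 20
v_rel×d = (4)·(-9) − (-2)·(16) = -4
since m = R²·20 − (-4)²:  R² = (16 + 1264) / 20 = 64
R = √64 = 8  ⇒  r_B = 8 − 3 = 5

rB=5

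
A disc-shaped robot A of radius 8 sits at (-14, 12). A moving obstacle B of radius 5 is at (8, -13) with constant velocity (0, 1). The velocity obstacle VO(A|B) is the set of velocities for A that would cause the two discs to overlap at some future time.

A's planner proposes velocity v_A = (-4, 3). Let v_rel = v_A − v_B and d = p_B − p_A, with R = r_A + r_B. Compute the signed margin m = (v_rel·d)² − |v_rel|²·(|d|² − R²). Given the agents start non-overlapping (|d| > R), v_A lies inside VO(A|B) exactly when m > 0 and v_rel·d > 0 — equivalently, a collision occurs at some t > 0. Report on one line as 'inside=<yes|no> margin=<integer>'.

d = (22, -25),  |d|² = 1109;  R = 8+5 = 13,  c = 1109−13² = 940
v_rel = (-4, 2),  |v_rel|² = 20;  v_rel·d = (-4)·(22) + (2)·(-25) = -138
20·t² + 276·t + 940 = 0  ⇒  m = (-138)² − 20·940 = 244
m = 244 > 0,  v_rel·d = -138 < 0  ⇒  outside

inside=no margin=244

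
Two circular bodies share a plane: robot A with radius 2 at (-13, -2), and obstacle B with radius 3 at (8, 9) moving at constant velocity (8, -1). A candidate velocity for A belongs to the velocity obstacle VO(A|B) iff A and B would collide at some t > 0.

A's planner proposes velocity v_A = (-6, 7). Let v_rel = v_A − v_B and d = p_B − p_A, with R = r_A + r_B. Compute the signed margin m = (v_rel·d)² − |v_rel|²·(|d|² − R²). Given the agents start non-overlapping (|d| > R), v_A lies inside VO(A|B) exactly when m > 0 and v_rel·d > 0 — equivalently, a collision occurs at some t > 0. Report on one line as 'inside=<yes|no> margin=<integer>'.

d = (21, 11),  |d|² = 562;  R = 2+3 = 5,  c = 562−5² = 537
v_rel = (-14, 8),  |v_rel|² = 260;  v_rel·d = (-14)·(21) + (8)·(11) = -206
260·t² + 412·t + 537 = 0  ⇒  m = (-206)² − 260·537 = -97184
m = -97184 < 0,  v_rel·d = -206 < 0  ⇒  outside

inside=no margin=-97184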